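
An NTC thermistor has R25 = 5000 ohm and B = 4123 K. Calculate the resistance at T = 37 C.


NTC thermistor equation: Rt = R25 * exp(B * (1/T - 1/T25)).
T in Kelvin: 310.15 K, T25 = 298.15 K
1/T - 1/T25 = 1/310.15 - 1/298.15 = -0.00012977
B * (1/T - 1/T25) = 4123 * -0.00012977 = -0.535
Rt = 5000 * exp(-0.535) = 2928.2 ohm

2928.2 ohm


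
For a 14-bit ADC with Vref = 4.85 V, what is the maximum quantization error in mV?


The maximum quantization error is +/- LSB/2.
LSB = Vref / 2^n = 4.85 / 16384 = 0.00029602 V
Max error = LSB / 2 = 0.00029602 / 2 = 0.00014801 V
Max error = 0.148 mV

0.148 mV


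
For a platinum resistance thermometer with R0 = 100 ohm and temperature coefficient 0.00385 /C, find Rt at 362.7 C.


The RTD equation: Rt = R0 * (1 + alpha * T).
Rt = 100 * (1 + 0.00385 * 362.7)
Rt = 100 * (1 + 1.396395)
Rt = 100 * 2.396395
Rt = 239.639 ohm

239.639 ohm


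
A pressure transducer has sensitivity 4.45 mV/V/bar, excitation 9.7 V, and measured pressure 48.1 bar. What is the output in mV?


Output = sensitivity * Vex * P.
Vout = 4.45 * 9.7 * 48.1
Vout = 43.165 * 48.1
Vout = 2076.24 mV

2076.24 mV


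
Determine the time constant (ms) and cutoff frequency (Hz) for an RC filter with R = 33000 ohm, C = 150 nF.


Time constant: tau = R * C.
tau = 33000 * 1.50e-07 = 0.00495 s
tau = 4.95 ms
Cutoff frequency: fc = 1 / (2*pi*R*C).
fc = 1 / (2*pi*0.00495) = 32.15 Hz

tau = 4.95 ms, fc = 32.15 Hz


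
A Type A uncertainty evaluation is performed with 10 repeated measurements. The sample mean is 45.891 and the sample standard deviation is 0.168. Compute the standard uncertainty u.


The standard uncertainty for Type A evaluation is u = s / sqrt(n).
u = 0.168 / sqrt(10)
u = 0.168 / 3.1623
u = 0.0531

0.0531


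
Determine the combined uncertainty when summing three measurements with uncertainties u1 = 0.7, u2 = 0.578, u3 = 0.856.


For a sum of independent quantities, uc = sqrt(u1^2 + u2^2 + u3^2).
uc = sqrt(0.7^2 + 0.578^2 + 0.856^2)
uc = sqrt(0.49 + 0.334084 + 0.732736)
uc = 1.2477

1.2477


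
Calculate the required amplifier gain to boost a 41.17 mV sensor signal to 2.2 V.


Gain = Vout / Vin (converting to same units).
G = 2.2 V / 41.17 mV
G = 2200.0 mV / 41.17 mV
G = 53.44

53.44


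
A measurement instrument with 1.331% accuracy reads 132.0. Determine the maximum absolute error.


Absolute error = (accuracy% / 100) * reading.
Error = (1.331 / 100) * 132.0
Error = 0.01331 * 132.0
Error = 1.7569

1.7569


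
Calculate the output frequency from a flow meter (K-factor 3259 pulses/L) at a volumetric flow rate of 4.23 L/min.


Frequency = K * Q / 60 (converting L/min to L/s).
f = 3259 * 4.23 / 60
f = 13785.57 / 60
f = 229.76 Hz

229.76 Hz


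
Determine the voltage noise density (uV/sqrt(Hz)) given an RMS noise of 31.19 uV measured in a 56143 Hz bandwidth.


Noise spectral density = Vrms / sqrt(BW).
NSD = 31.19 / sqrt(56143)
NSD = 31.19 / 236.9451
NSD = 0.1316 uV/sqrt(Hz)

0.1316 uV/sqrt(Hz)


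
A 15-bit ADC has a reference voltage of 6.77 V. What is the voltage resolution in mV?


The resolution (LSB) of an ADC is Vref / 2^n.
LSB = 6.77 / 2^15
LSB = 6.77 / 32768
LSB = 0.0002066 V = 0.206604 mV

0.206604 mV


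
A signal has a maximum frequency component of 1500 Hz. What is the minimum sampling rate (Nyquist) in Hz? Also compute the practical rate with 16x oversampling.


By Nyquist theorem, fs_min = 2 * fmax.
fs_min = 2 * 1500 = 3000 Hz
Practical rate = 16 * fs_min = 16 * 3000 = 48000 Hz

fs_min = 3000 Hz, fs_practical = 48000 Hz


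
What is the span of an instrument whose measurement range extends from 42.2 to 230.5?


Span = upper range - lower range.
Span = 230.5 - (42.2)
Span = 188.3

188.3


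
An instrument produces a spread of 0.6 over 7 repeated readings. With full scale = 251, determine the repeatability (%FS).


Repeatability = (spread / full scale) * 100%.
R = (0.6 / 251) * 100
R = 0.239 %FS

0.239 %FS


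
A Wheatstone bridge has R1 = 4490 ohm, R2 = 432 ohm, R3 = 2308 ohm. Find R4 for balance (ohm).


At balance: R1*R4 = R2*R3, so R4 = R2*R3/R1.
R4 = 432 * 2308 / 4490
R4 = 997056 / 4490
R4 = 222.06 ohm

222.06 ohm


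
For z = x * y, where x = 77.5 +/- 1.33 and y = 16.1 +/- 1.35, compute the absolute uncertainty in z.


For a product z = x*y, the relative uncertainty is:
uz/z = sqrt((ux/x)^2 + (uy/y)^2)
Relative uncertainties: ux/x = 1.33/77.5 = 0.017161
uy/y = 1.35/16.1 = 0.083851
z = 77.5 * 16.1 = 1247.8
uz = 1247.8 * sqrt(0.017161^2 + 0.083851^2) = 106.794

106.794


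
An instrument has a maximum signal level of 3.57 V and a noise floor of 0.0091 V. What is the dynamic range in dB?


Dynamic range = 20 * log10(Vmax / Vnoise).
DR = 20 * log10(3.57 / 0.0091)
DR = 20 * log10(392.31)
DR = 51.87 dB

51.87 dB


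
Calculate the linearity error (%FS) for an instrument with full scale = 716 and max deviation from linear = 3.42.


Linearity error = (max deviation / full scale) * 100%.
Linearity = (3.42 / 716) * 100
Linearity = 0.478 %FS

0.478 %FS


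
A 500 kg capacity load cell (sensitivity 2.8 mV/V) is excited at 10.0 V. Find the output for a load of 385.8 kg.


Vout = rated_output * Vex * (load / capacity).
Vout = 2.8 * 10.0 * (385.8 / 500)
Vout = 2.8 * 10.0 * 0.7716
Vout = 21.605 mV

21.605 mV


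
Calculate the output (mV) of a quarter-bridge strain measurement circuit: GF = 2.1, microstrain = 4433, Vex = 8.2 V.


Quarter bridge output: Vout = (GF * epsilon * Vex) / 4.
Vout = (2.1 * 4433e-6 * 8.2) / 4
Vout = 0.07633626 / 4 V
Vout = 0.01908407 V = 19.0841 mV

19.0841 mV


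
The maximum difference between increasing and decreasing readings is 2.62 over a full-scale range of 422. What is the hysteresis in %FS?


Hysteresis = (max difference / full scale) * 100%.
H = (2.62 / 422) * 100
H = 0.621 %FS

0.621 %FS


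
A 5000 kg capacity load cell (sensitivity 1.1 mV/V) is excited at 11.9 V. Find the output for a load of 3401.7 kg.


Vout = rated_output * Vex * (load / capacity).
Vout = 1.1 * 11.9 * (3401.7 / 5000)
Vout = 1.1 * 11.9 * 0.68034
Vout = 8.906 mV

8.906 mV


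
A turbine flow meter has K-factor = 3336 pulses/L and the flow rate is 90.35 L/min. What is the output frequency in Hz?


Frequency = K * Q / 60 (converting L/min to L/s).
f = 3336 * 90.35 / 60
f = 301407.6 / 60
f = 5023.46 Hz

5023.46 Hz


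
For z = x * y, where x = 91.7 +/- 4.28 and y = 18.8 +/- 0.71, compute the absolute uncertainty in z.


For a product z = x*y, the relative uncertainty is:
uz/z = sqrt((ux/x)^2 + (uy/y)^2)
Relative uncertainties: ux/x = 4.28/91.7 = 0.046674
uy/y = 0.71/18.8 = 0.037766
z = 91.7 * 18.8 = 1724.0
uz = 1724.0 * sqrt(0.046674^2 + 0.037766^2) = 103.505

103.505


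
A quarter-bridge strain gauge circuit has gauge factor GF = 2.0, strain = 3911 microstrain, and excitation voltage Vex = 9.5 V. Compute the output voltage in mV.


Quarter bridge output: Vout = (GF * epsilon * Vex) / 4.
Vout = (2.0 * 3911e-6 * 9.5) / 4
Vout = 0.074309 / 4 V
Vout = 0.01857725 V = 18.5772 mV

18.5772 mV


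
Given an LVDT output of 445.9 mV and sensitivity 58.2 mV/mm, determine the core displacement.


Displacement = Vout / sensitivity.
d = 445.9 / 58.2
d = 7.662 mm

7.662 mm


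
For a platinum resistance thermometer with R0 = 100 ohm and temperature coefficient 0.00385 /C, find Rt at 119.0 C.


The RTD equation: Rt = R0 * (1 + alpha * T).
Rt = 100 * (1 + 0.00385 * 119.0)
Rt = 100 * (1 + 0.45815)
Rt = 100 * 1.45815
Rt = 145.815 ohm

145.815 ohm


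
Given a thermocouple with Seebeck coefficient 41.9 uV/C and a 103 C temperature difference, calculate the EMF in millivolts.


The thermocouple output V = sensitivity * dT.
V = 41.9 uV/C * 103 C
V = 4315.7 uV
V = 4.316 mV

4.316 mV


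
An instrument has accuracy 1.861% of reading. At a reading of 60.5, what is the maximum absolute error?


Absolute error = (accuracy% / 100) * reading.
Error = (1.861 / 100) * 60.5
Error = 0.01861 * 60.5
Error = 1.1259

1.1259


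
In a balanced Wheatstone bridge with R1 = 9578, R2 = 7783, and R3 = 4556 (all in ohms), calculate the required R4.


At balance: R1*R4 = R2*R3, so R4 = R2*R3/R1.
R4 = 7783 * 4556 / 9578
R4 = 35459348 / 9578
R4 = 3702.17 ohm

3702.17 ohm


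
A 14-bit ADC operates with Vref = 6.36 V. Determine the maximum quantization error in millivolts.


The maximum quantization error is +/- LSB/2.
LSB = Vref / 2^n = 6.36 / 16384 = 0.00038818 V
Max error = LSB / 2 = 0.00038818 / 2 = 0.00019409 V
Max error = 0.1941 mV

0.1941 mV


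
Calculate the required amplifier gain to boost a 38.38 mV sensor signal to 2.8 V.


Gain = Vout / Vin (converting to same units).
G = 2.8 V / 38.38 mV
G = 2800.0 mV / 38.38 mV
G = 72.95

72.95


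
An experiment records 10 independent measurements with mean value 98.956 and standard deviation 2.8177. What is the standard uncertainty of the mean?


The standard uncertainty for Type A evaluation is u = s / sqrt(n).
u = 2.8177 / sqrt(10)
u = 2.8177 / 3.1623
u = 0.891

0.891


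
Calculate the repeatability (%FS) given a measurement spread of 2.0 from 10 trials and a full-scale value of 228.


Repeatability = (spread / full scale) * 100%.
R = (2.0 / 228) * 100
R = 0.877 %FS

0.877 %FS


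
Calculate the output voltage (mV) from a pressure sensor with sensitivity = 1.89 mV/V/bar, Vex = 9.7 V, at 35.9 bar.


Output = sensitivity * Vex * P.
Vout = 1.89 * 9.7 * 35.9
Vout = 18.333 * 35.9
Vout = 658.15 mV

658.15 mV


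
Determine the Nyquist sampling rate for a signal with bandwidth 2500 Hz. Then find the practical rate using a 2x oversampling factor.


By Nyquist theorem, fs_min = 2 * fmax.
fs_min = 2 * 2500 = 5000 Hz
Practical rate = 2 * fs_min = 2 * 5000 = 10000 Hz

fs_min = 5000 Hz, fs_practical = 10000 Hz


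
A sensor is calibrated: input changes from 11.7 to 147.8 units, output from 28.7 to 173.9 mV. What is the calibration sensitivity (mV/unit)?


Sensitivity = (y2 - y1) / (x2 - x1).
S = (173.9 - 28.7) / (147.8 - 11.7)
S = 145.2 / 136.1
S = 1.0669 mV/unit

1.0669 mV/unit


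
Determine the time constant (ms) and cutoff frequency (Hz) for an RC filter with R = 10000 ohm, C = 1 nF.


Time constant: tau = R * C.
tau = 10000 * 1.00e-09 = 1e-05 s
tau = 0.01 ms
Cutoff frequency: fc = 1 / (2*pi*R*C).
fc = 1 / (2*pi*1e-05) = 15915.49 Hz

tau = 0.01 ms, fc = 15915.49 Hz


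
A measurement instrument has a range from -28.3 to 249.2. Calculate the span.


Span = upper range - lower range.
Span = 249.2 - (-28.3)
Span = 277.5

277.5


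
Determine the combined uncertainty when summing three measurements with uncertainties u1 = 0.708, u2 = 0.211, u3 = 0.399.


For a sum of independent quantities, uc = sqrt(u1^2 + u2^2 + u3^2).
uc = sqrt(0.708^2 + 0.211^2 + 0.399^2)
uc = sqrt(0.501264 + 0.044521 + 0.159201)
uc = 0.8396

0.8396


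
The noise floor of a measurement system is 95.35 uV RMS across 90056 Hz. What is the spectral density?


Noise spectral density = Vrms / sqrt(BW).
NSD = 95.35 / sqrt(90056)
NSD = 95.35 / 300.0933
NSD = 0.3177 uV/sqrt(Hz)

0.3177 uV/sqrt(Hz)


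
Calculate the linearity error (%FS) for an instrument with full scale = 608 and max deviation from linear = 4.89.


Linearity error = (max deviation / full scale) * 100%.
Linearity = (4.89 / 608) * 100
Linearity = 0.804 %FS

0.804 %FS


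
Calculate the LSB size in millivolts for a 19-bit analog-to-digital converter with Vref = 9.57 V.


The resolution (LSB) of an ADC is Vref / 2^n.
LSB = 9.57 / 2^19
LSB = 9.57 / 524288
LSB = 1.825e-05 V = 0.01825333 mV

0.01825333 mV


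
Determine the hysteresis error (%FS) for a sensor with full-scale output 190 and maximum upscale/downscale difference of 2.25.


Hysteresis = (max difference / full scale) * 100%.
H = (2.25 / 190) * 100
H = 1.184 %FS

1.184 %FS


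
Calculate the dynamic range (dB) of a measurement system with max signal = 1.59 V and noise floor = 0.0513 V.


Dynamic range = 20 * log10(Vmax / Vnoise).
DR = 20 * log10(1.59 / 0.0513)
DR = 20 * log10(30.99)
DR = 29.83 dB

29.83 dB


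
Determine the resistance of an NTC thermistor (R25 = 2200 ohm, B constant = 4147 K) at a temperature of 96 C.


NTC thermistor equation: Rt = R25 * exp(B * (1/T - 1/T25)).
T in Kelvin: 369.15 K, T25 = 298.15 K
1/T - 1/T25 = 1/369.15 - 1/298.15 = -0.00064509
B * (1/T - 1/T25) = 4147 * -0.00064509 = -2.6752
Rt = 2200 * exp(-2.6752) = 151.6 ohm

151.6 ohm


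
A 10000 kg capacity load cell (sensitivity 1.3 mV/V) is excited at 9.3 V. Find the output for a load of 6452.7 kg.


Vout = rated_output * Vex * (load / capacity).
Vout = 1.3 * 9.3 * (6452.7 / 10000)
Vout = 1.3 * 9.3 * 0.64527
Vout = 7.801 mV

7.801 mV


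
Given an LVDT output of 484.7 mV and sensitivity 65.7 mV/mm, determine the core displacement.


Displacement = Vout / sensitivity.
d = 484.7 / 65.7
d = 7.377 mm

7.377 mm


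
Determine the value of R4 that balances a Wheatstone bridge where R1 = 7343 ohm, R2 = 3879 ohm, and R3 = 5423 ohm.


At balance: R1*R4 = R2*R3, so R4 = R2*R3/R1.
R4 = 3879 * 5423 / 7343
R4 = 21035817 / 7343
R4 = 2864.74 ohm

2864.74 ohm


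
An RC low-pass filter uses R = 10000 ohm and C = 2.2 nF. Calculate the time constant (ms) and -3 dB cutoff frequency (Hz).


Time constant: tau = R * C.
tau = 10000 * 2.20e-09 = 2.2e-05 s
tau = 0.022 ms
Cutoff frequency: fc = 1 / (2*pi*R*C).
fc = 1 / (2*pi*2.2e-05) = 7234.32 Hz

tau = 0.022 ms, fc = 7234.32 Hz


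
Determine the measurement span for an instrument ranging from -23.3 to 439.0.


Span = upper range - lower range.
Span = 439.0 - (-23.3)
Span = 462.3

462.3


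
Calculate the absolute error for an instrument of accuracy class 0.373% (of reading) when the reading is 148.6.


Absolute error = (accuracy% / 100) * reading.
Error = (0.373 / 100) * 148.6
Error = 0.00373 * 148.6
Error = 0.5543

0.5543


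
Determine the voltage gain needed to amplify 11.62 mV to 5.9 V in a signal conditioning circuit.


Gain = Vout / Vin (converting to same units).
G = 5.9 V / 11.62 mV
G = 5900.0 mV / 11.62 mV
G = 507.75

507.75


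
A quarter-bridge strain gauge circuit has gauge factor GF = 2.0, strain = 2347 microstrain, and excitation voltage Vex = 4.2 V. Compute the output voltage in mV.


Quarter bridge output: Vout = (GF * epsilon * Vex) / 4.
Vout = (2.0 * 2347e-6 * 4.2) / 4
Vout = 0.0197148 / 4 V
Vout = 0.0049287 V = 4.9287 mV

4.9287 mV


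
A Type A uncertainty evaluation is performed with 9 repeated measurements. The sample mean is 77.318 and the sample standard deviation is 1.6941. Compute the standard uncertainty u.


The standard uncertainty for Type A evaluation is u = s / sqrt(n).
u = 1.6941 / sqrt(9)
u = 1.6941 / 3.0
u = 0.5647

0.5647


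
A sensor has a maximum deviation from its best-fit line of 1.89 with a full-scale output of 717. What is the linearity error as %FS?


Linearity error = (max deviation / full scale) * 100%.
Linearity = (1.89 / 717) * 100
Linearity = 0.264 %FS

0.264 %FS


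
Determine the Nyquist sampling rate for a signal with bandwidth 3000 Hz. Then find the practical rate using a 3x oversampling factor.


By Nyquist theorem, fs_min = 2 * fmax.
fs_min = 2 * 3000 = 6000 Hz
Practical rate = 3 * fs_min = 3 * 6000 = 18000 Hz

fs_min = 6000 Hz, fs_practical = 18000 Hz


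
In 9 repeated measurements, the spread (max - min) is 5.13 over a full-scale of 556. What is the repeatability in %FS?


Repeatability = (spread / full scale) * 100%.
R = (5.13 / 556) * 100
R = 0.923 %FS

0.923 %FS


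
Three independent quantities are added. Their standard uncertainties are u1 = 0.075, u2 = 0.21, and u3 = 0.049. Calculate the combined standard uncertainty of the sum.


For a sum of independent quantities, uc = sqrt(u1^2 + u2^2 + u3^2).
uc = sqrt(0.075^2 + 0.21^2 + 0.049^2)
uc = sqrt(0.005625 + 0.0441 + 0.002401)
uc = 0.2283

0.2283


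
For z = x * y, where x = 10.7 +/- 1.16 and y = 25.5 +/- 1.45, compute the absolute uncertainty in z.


For a product z = x*y, the relative uncertainty is:
uz/z = sqrt((ux/x)^2 + (uy/y)^2)
Relative uncertainties: ux/x = 1.16/10.7 = 0.108411
uy/y = 1.45/25.5 = 0.056863
z = 10.7 * 25.5 = 272.8
uz = 272.8 * sqrt(0.108411^2 + 0.056863^2) = 33.402

33.402


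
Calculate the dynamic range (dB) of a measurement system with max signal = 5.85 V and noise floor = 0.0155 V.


Dynamic range = 20 * log10(Vmax / Vnoise).
DR = 20 * log10(5.85 / 0.0155)
DR = 20 * log10(377.42)
DR = 51.54 dB

51.54 dB


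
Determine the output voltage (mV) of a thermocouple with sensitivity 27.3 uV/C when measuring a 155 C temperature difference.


The thermocouple output V = sensitivity * dT.
V = 27.3 uV/C * 155 C
V = 4231.5 uV
V = 4.231 mV

4.231 mV


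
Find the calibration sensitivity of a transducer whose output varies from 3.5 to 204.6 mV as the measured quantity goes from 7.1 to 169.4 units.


Sensitivity = (y2 - y1) / (x2 - x1).
S = (204.6 - 3.5) / (169.4 - 7.1)
S = 201.1 / 162.3
S = 1.2391 mV/unit

1.2391 mV/unit


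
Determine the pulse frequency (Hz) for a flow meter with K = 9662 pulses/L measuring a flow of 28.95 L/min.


Frequency = K * Q / 60 (converting L/min to L/s).
f = 9662 * 28.95 / 60
f = 279714.9 / 60
f = 4661.91 Hz

4661.91 Hz


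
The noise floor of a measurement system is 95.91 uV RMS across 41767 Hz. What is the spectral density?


Noise spectral density = Vrms / sqrt(BW).
NSD = 95.91 / sqrt(41767)
NSD = 95.91 / 204.3698
NSD = 0.4693 uV/sqrt(Hz)

0.4693 uV/sqrt(Hz)


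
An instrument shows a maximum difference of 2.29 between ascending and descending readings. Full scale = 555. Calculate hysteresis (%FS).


Hysteresis = (max difference / full scale) * 100%.
H = (2.29 / 555) * 100
H = 0.413 %FS

0.413 %FS


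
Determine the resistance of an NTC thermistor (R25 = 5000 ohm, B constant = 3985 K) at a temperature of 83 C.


NTC thermistor equation: Rt = R25 * exp(B * (1/T - 1/T25)).
T in Kelvin: 356.15 K, T25 = 298.15 K
1/T - 1/T25 = 1/356.15 - 1/298.15 = -0.00054621
B * (1/T - 1/T25) = 3985 * -0.00054621 = -2.1766
Rt = 5000 * exp(-2.1766) = 567.1 ohm

567.1 ohm


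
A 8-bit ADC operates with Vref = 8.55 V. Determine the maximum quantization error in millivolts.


The maximum quantization error is +/- LSB/2.
LSB = Vref / 2^n = 8.55 / 256 = 0.03339844 V
Max error = LSB / 2 = 0.03339844 / 2 = 0.01669922 V
Max error = 16.6992 mV

16.6992 mV


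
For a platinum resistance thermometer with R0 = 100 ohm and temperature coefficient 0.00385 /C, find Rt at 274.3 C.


The RTD equation: Rt = R0 * (1 + alpha * T).
Rt = 100 * (1 + 0.00385 * 274.3)
Rt = 100 * (1 + 1.056055)
Rt = 100 * 2.056055
Rt = 205.606 ohm

205.606 ohm


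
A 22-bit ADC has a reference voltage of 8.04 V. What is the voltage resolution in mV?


The resolution (LSB) of an ADC is Vref / 2^n.
LSB = 8.04 / 2^22
LSB = 8.04 / 4194304
LSB = 1.92e-06 V = 0.00191689 mV

0.00191689 mV


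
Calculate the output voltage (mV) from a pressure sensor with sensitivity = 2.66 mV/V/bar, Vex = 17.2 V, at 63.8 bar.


Output = sensitivity * Vex * P.
Vout = 2.66 * 17.2 * 63.8
Vout = 45.752 * 63.8
Vout = 2918.98 mV

2918.98 mV


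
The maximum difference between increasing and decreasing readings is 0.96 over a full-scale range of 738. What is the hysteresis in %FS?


Hysteresis = (max difference / full scale) * 100%.
H = (0.96 / 738) * 100
H = 0.13 %FS

0.13 %FS


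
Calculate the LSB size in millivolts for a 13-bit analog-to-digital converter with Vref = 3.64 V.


The resolution (LSB) of an ADC is Vref / 2^n.
LSB = 3.64 / 2^13
LSB = 3.64 / 8192
LSB = 0.00044434 V = 0.44433594 mV

0.44433594 mV


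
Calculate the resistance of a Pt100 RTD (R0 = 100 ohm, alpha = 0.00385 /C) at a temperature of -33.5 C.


The RTD equation: Rt = R0 * (1 + alpha * T).
Rt = 100 * (1 + 0.00385 * -33.5)
Rt = 100 * (1 + -0.128975)
Rt = 100 * 0.871025
Rt = 87.102 ohm

87.102 ohm


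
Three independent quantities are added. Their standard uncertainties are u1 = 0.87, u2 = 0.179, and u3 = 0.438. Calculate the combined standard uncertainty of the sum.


For a sum of independent quantities, uc = sqrt(u1^2 + u2^2 + u3^2).
uc = sqrt(0.87^2 + 0.179^2 + 0.438^2)
uc = sqrt(0.7569 + 0.032041 + 0.191844)
uc = 0.9903

0.9903


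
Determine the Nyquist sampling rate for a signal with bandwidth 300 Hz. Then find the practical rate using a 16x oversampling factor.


By Nyquist theorem, fs_min = 2 * fmax.
fs_min = 2 * 300 = 600 Hz
Practical rate = 16 * fs_min = 16 * 600 = 9600 Hz

fs_min = 600 Hz, fs_practical = 9600 Hz


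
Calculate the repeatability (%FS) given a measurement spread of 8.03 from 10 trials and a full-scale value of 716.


Repeatability = (spread / full scale) * 100%.
R = (8.03 / 716) * 100
R = 1.122 %FS

1.122 %FS


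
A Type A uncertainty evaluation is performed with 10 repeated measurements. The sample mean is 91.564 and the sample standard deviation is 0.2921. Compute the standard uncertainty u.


The standard uncertainty for Type A evaluation is u = s / sqrt(n).
u = 0.2921 / sqrt(10)
u = 0.2921 / 3.1623
u = 0.0924

0.0924


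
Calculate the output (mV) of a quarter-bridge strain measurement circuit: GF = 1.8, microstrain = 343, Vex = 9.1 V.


Quarter bridge output: Vout = (GF * epsilon * Vex) / 4.
Vout = (1.8 * 343e-6 * 9.1) / 4
Vout = 0.00561834 / 4 V
Vout = 0.00140458 V = 1.4046 mV

1.4046 mV


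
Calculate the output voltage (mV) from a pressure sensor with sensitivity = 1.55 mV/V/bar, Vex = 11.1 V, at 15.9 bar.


Output = sensitivity * Vex * P.
Vout = 1.55 * 11.1 * 15.9
Vout = 17.205 * 15.9
Vout = 273.56 mV

273.56 mV


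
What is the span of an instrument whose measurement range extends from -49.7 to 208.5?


Span = upper range - lower range.
Span = 208.5 - (-49.7)
Span = 258.2

258.2


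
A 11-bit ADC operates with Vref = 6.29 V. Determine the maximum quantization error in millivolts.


The maximum quantization error is +/- LSB/2.
LSB = Vref / 2^n = 6.29 / 2048 = 0.00307129 V
Max error = LSB / 2 = 0.00307129 / 2 = 0.00153564 V
Max error = 1.5356 mV

1.5356 mV


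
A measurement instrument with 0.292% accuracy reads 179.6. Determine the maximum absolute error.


Absolute error = (accuracy% / 100) * reading.
Error = (0.292 / 100) * 179.6
Error = 0.00292 * 179.6
Error = 0.5244

0.5244


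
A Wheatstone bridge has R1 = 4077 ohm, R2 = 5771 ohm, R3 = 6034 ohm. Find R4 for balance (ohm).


At balance: R1*R4 = R2*R3, so R4 = R2*R3/R1.
R4 = 5771 * 6034 / 4077
R4 = 34822214 / 4077
R4 = 8541.14 ohm

8541.14 ohm


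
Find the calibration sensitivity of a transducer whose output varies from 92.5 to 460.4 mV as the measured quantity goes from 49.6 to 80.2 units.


Sensitivity = (y2 - y1) / (x2 - x1).
S = (460.4 - 92.5) / (80.2 - 49.6)
S = 367.9 / 30.6
S = 12.0229 mV/unit

12.0229 mV/unit


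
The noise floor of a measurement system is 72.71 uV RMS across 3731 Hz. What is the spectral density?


Noise spectral density = Vrms / sqrt(BW).
NSD = 72.71 / sqrt(3731)
NSD = 72.71 / 61.0819
NSD = 1.1904 uV/sqrt(Hz)

1.1904 uV/sqrt(Hz)


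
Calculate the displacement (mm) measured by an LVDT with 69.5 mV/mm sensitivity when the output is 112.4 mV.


Displacement = Vout / sensitivity.
d = 112.4 / 69.5
d = 1.617 mm

1.617 mm


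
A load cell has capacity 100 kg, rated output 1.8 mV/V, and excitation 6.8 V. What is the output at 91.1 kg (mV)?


Vout = rated_output * Vex * (load / capacity).
Vout = 1.8 * 6.8 * (91.1 / 100)
Vout = 1.8 * 6.8 * 0.911
Vout = 11.151 mV

11.151 mV


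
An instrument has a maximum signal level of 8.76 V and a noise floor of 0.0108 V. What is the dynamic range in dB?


Dynamic range = 20 * log10(Vmax / Vnoise).
DR = 20 * log10(8.76 / 0.0108)
DR = 20 * log10(811.11)
DR = 58.18 dB

58.18 dB


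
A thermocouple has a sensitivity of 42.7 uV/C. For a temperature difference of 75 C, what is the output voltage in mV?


The thermocouple output V = sensitivity * dT.
V = 42.7 uV/C * 75 C
V = 3202.5 uV
V = 3.203 mV

3.203 mV


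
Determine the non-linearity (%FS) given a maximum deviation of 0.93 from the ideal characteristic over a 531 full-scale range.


Linearity error = (max deviation / full scale) * 100%.
Linearity = (0.93 / 531) * 100
Linearity = 0.175 %FS

0.175 %FS


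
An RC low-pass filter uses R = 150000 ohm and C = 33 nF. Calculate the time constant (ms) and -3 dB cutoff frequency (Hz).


Time constant: tau = R * C.
tau = 150000 * 3.30e-08 = 0.00495 s
tau = 4.95 ms
Cutoff frequency: fc = 1 / (2*pi*R*C).
fc = 1 / (2*pi*0.00495) = 32.15 Hz

tau = 4.95 ms, fc = 32.15 Hz


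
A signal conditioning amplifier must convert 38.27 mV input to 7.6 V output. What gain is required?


Gain = Vout / Vin (converting to same units).
G = 7.6 V / 38.27 mV
G = 7600.0 mV / 38.27 mV
G = 198.59

198.59


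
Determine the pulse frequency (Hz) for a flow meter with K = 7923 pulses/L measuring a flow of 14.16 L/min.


Frequency = K * Q / 60 (converting L/min to L/s).
f = 7923 * 14.16 / 60
f = 112189.68 / 60
f = 1869.83 Hz

1869.83 Hz


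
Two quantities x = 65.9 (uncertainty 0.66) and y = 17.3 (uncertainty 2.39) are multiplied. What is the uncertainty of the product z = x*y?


For a product z = x*y, the relative uncertainty is:
uz/z = sqrt((ux/x)^2 + (uy/y)^2)
Relative uncertainties: ux/x = 0.66/65.9 = 0.010015
uy/y = 2.39/17.3 = 0.13815
z = 65.9 * 17.3 = 1140.1
uz = 1140.1 * sqrt(0.010015^2 + 0.13815^2) = 157.914

157.914


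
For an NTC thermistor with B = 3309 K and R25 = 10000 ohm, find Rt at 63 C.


NTC thermistor equation: Rt = R25 * exp(B * (1/T - 1/T25)).
T in Kelvin: 336.15 K, T25 = 298.15 K
1/T - 1/T25 = 1/336.15 - 1/298.15 = -0.00037915
B * (1/T - 1/T25) = 3309 * -0.00037915 = -1.2546
Rt = 10000 * exp(-1.2546) = 2851.8 ohm

2851.8 ohm


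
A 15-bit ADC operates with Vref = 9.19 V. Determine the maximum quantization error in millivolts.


The maximum quantization error is +/- LSB/2.
LSB = Vref / 2^n = 9.19 / 32768 = 0.00028046 V
Max error = LSB / 2 = 0.00028046 / 2 = 0.00014023 V
Max error = 0.1402 mV

0.1402 mV


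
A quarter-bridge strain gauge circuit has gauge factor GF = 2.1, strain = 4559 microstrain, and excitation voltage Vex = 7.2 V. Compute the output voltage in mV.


Quarter bridge output: Vout = (GF * epsilon * Vex) / 4.
Vout = (2.1 * 4559e-6 * 7.2) / 4
Vout = 0.06893208 / 4 V
Vout = 0.01723302 V = 17.233 mV

17.233 mV


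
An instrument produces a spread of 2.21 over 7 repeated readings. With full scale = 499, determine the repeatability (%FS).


Repeatability = (spread / full scale) * 100%.
R = (2.21 / 499) * 100
R = 0.443 %FS

0.443 %FS


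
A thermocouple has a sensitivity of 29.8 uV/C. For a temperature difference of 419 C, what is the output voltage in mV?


The thermocouple output V = sensitivity * dT.
V = 29.8 uV/C * 419 C
V = 12486.2 uV
V = 12.486 mV

12.486 mV


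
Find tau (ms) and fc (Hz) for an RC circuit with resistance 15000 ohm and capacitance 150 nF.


Time constant: tau = R * C.
tau = 15000 * 1.50e-07 = 0.00225 s
tau = 2.25 ms
Cutoff frequency: fc = 1 / (2*pi*R*C).
fc = 1 / (2*pi*0.00225) = 70.74 Hz

tau = 2.25 ms, fc = 70.74 Hz


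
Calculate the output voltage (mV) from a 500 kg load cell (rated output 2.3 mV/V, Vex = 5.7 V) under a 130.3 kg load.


Vout = rated_output * Vex * (load / capacity).
Vout = 2.3 * 5.7 * (130.3 / 500)
Vout = 2.3 * 5.7 * 0.2606
Vout = 3.416 mV

3.416 mV


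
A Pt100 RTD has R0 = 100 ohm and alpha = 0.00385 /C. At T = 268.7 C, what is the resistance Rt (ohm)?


The RTD equation: Rt = R0 * (1 + alpha * T).
Rt = 100 * (1 + 0.00385 * 268.7)
Rt = 100 * (1 + 1.034495)
Rt = 100 * 2.034495
Rt = 203.449 ohm

203.449 ohm


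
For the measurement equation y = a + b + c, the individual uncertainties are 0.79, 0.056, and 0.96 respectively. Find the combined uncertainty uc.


For a sum of independent quantities, uc = sqrt(u1^2 + u2^2 + u3^2).
uc = sqrt(0.79^2 + 0.056^2 + 0.96^2)
uc = sqrt(0.6241 + 0.003136 + 0.9216)
uc = 1.2445

1.2445


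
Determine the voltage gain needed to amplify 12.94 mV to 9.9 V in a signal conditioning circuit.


Gain = Vout / Vin (converting to same units).
G = 9.9 V / 12.94 mV
G = 9900.0 mV / 12.94 mV
G = 765.07

765.07


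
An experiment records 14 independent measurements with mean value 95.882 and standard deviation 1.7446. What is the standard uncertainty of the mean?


The standard uncertainty for Type A evaluation is u = s / sqrt(n).
u = 1.7446 / sqrt(14)
u = 1.7446 / 3.7417
u = 0.4663

0.4663


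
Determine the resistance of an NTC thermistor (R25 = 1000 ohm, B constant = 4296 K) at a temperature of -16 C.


NTC thermistor equation: Rt = R25 * exp(B * (1/T - 1/T25)).
T in Kelvin: 257.15 K, T25 = 298.15 K
1/T - 1/T25 = 1/257.15 - 1/298.15 = 0.00053476
B * (1/T - 1/T25) = 4296 * 0.00053476 = 2.2973
Rt = 1000 * exp(2.2973) = 9947.8 ohm

9947.8 ohm


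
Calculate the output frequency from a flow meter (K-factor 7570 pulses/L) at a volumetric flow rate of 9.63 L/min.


Frequency = K * Q / 60 (converting L/min to L/s).
f = 7570 * 9.63 / 60
f = 72899.1 / 60
f = 1214.99 Hz

1214.99 Hz


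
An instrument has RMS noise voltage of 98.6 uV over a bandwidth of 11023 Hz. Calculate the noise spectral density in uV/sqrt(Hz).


Noise spectral density = Vrms / sqrt(BW).
NSD = 98.6 / sqrt(11023)
NSD = 98.6 / 104.9905
NSD = 0.9391 uV/sqrt(Hz)

0.9391 uV/sqrt(Hz)


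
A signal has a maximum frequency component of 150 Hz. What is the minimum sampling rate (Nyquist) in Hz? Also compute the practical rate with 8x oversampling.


By Nyquist theorem, fs_min = 2 * fmax.
fs_min = 2 * 150 = 300 Hz
Practical rate = 8 * fs_min = 8 * 300 = 2400 Hz

fs_min = 300 Hz, fs_practical = 2400 Hz


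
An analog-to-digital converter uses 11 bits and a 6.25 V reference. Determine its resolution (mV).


The resolution (LSB) of an ADC is Vref / 2^n.
LSB = 6.25 / 2^11
LSB = 6.25 / 2048
LSB = 0.00305176 V = 3.05175781 mV

3.05175781 mV


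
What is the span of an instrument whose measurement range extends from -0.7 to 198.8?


Span = upper range - lower range.
Span = 198.8 - (-0.7)
Span = 199.5

199.5


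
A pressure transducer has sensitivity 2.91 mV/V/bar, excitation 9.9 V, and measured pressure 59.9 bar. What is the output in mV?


Output = sensitivity * Vex * P.
Vout = 2.91 * 9.9 * 59.9
Vout = 28.809 * 59.9
Vout = 1725.66 mV

1725.66 mV


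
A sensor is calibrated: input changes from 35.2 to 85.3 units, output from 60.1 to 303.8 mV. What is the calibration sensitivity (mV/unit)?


Sensitivity = (y2 - y1) / (x2 - x1).
S = (303.8 - 60.1) / (85.3 - 35.2)
S = 243.7 / 50.1
S = 4.8643 mV/unit

4.8643 mV/unit


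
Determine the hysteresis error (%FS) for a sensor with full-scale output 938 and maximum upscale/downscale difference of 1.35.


Hysteresis = (max difference / full scale) * 100%.
H = (1.35 / 938) * 100
H = 0.144 %FS

0.144 %FS


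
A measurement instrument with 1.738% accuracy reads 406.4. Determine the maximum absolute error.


Absolute error = (accuracy% / 100) * reading.
Error = (1.738 / 100) * 406.4
Error = 0.01738 * 406.4
Error = 7.0632

7.0632


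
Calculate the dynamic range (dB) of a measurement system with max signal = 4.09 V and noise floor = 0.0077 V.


Dynamic range = 20 * log10(Vmax / Vnoise).
DR = 20 * log10(4.09 / 0.0077)
DR = 20 * log10(531.17)
DR = 54.5 dB

54.5 dB


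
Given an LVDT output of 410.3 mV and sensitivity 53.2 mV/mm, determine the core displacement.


Displacement = Vout / sensitivity.
d = 410.3 / 53.2
d = 7.712 mm

7.712 mm


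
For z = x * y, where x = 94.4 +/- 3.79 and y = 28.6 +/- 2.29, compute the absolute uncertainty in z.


For a product z = x*y, the relative uncertainty is:
uz/z = sqrt((ux/x)^2 + (uy/y)^2)
Relative uncertainties: ux/x = 3.79/94.4 = 0.040148
uy/y = 2.29/28.6 = 0.08007
z = 94.4 * 28.6 = 2699.8
uz = 2699.8 * sqrt(0.040148^2 + 0.08007^2) = 241.829

241.829


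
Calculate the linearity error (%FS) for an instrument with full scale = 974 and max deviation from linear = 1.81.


Linearity error = (max deviation / full scale) * 100%.
Linearity = (1.81 / 974) * 100
Linearity = 0.186 %FS

0.186 %FS


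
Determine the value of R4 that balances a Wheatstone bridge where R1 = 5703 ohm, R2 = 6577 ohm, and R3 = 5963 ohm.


At balance: R1*R4 = R2*R3, so R4 = R2*R3/R1.
R4 = 6577 * 5963 / 5703
R4 = 39218651 / 5703
R4 = 6876.85 ohm

6876.85 ohm


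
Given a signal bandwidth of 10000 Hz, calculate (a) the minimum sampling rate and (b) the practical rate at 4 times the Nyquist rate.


By Nyquist theorem, fs_min = 2 * fmax.
fs_min = 2 * 10000 = 20000 Hz
Practical rate = 4 * fs_min = 4 * 20000 = 80000 Hz

fs_min = 20000 Hz, fs_practical = 80000 Hz


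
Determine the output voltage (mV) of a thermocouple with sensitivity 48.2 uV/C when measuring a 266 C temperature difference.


The thermocouple output V = sensitivity * dT.
V = 48.2 uV/C * 266 C
V = 12821.2 uV
V = 12.821 mV

12.821 mV


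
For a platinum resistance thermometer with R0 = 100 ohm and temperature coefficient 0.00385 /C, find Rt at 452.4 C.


The RTD equation: Rt = R0 * (1 + alpha * T).
Rt = 100 * (1 + 0.00385 * 452.4)
Rt = 100 * (1 + 1.74174)
Rt = 100 * 2.74174
Rt = 274.174 ohm

274.174 ohm


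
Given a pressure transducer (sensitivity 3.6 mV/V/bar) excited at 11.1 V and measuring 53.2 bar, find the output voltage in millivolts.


Output = sensitivity * Vex * P.
Vout = 3.6 * 11.1 * 53.2
Vout = 39.96 * 53.2
Vout = 2125.87 mV

2125.87 mV


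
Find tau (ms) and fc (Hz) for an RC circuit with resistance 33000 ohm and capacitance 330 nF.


Time constant: tau = R * C.
tau = 33000 * 3.30e-07 = 0.01089 s
tau = 10.89 ms
Cutoff frequency: fc = 1 / (2*pi*R*C).
fc = 1 / (2*pi*0.01089) = 14.61 Hz

tau = 10.89 ms, fc = 14.61 Hz


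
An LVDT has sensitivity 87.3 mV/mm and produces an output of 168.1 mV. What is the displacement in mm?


Displacement = Vout / sensitivity.
d = 168.1 / 87.3
d = 1.926 mm

1.926 mm


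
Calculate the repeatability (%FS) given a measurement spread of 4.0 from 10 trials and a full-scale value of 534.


Repeatability = (spread / full scale) * 100%.
R = (4.0 / 534) * 100
R = 0.749 %FS

0.749 %FS


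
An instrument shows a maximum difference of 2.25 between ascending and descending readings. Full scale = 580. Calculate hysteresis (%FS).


Hysteresis = (max difference / full scale) * 100%.
H = (2.25 / 580) * 100
H = 0.388 %FS

0.388 %FS


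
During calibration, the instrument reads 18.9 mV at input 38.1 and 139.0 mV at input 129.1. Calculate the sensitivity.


Sensitivity = (y2 - y1) / (x2 - x1).
S = (139.0 - 18.9) / (129.1 - 38.1)
S = 120.1 / 91.0
S = 1.3198 mV/unit

1.3198 mV/unit


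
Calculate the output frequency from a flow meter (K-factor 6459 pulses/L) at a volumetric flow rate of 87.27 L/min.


Frequency = K * Q / 60 (converting L/min to L/s).
f = 6459 * 87.27 / 60
f = 563676.93 / 60
f = 9394.62 Hz

9394.62 Hz


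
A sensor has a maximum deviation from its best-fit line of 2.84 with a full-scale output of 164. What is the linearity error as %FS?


Linearity error = (max deviation / full scale) * 100%.
Linearity = (2.84 / 164) * 100
Linearity = 1.732 %FS

1.732 %FS


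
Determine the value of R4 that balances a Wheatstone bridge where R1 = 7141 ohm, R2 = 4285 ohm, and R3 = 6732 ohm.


At balance: R1*R4 = R2*R3, so R4 = R2*R3/R1.
R4 = 4285 * 6732 / 7141
R4 = 28846620 / 7141
R4 = 4039.58 ohm

4039.58 ohm


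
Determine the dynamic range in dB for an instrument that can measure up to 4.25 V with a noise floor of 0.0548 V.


Dynamic range = 20 * log10(Vmax / Vnoise).
DR = 20 * log10(4.25 / 0.0548)
DR = 20 * log10(77.55)
DR = 37.79 dB

37.79 dB


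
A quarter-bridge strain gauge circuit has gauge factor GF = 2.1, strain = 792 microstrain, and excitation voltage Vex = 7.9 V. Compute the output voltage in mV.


Quarter bridge output: Vout = (GF * epsilon * Vex) / 4.
Vout = (2.1 * 792e-6 * 7.9) / 4
Vout = 0.01313928 / 4 V
Vout = 0.00328482 V = 3.2848 mV

3.2848 mV


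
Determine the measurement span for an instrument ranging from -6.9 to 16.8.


Span = upper range - lower range.
Span = 16.8 - (-6.9)
Span = 23.7

23.7


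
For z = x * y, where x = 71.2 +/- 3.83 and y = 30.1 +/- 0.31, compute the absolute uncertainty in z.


For a product z = x*y, the relative uncertainty is:
uz/z = sqrt((ux/x)^2 + (uy/y)^2)
Relative uncertainties: ux/x = 3.83/71.2 = 0.053792
uy/y = 0.31/30.1 = 0.010299
z = 71.2 * 30.1 = 2143.1
uz = 2143.1 * sqrt(0.053792^2 + 0.010299^2) = 117.377

117.377


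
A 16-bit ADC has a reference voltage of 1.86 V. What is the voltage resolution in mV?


The resolution (LSB) of an ADC is Vref / 2^n.
LSB = 1.86 / 2^16
LSB = 1.86 / 65536
LSB = 2.838e-05 V = 0.02838135 mV

0.02838135 mV


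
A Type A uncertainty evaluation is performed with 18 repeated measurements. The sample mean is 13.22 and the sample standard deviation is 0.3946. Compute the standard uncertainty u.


The standard uncertainty for Type A evaluation is u = s / sqrt(n).
u = 0.3946 / sqrt(18)
u = 0.3946 / 4.2426
u = 0.093

0.093


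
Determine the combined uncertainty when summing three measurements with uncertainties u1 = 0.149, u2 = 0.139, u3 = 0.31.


For a sum of independent quantities, uc = sqrt(u1^2 + u2^2 + u3^2).
uc = sqrt(0.149^2 + 0.139^2 + 0.31^2)
uc = sqrt(0.022201 + 0.019321 + 0.0961)
uc = 0.371

0.371


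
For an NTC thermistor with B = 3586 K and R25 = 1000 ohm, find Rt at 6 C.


NTC thermistor equation: Rt = R25 * exp(B * (1/T - 1/T25)).
T in Kelvin: 279.15 K, T25 = 298.15 K
1/T - 1/T25 = 1/279.15 - 1/298.15 = 0.00022829
B * (1/T - 1/T25) = 3586 * 0.00022829 = 0.8186
Rt = 1000 * exp(0.8186) = 2267.4 ohm

2267.4 ohm


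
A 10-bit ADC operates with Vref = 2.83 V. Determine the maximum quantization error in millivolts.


The maximum quantization error is +/- LSB/2.
LSB = Vref / 2^n = 2.83 / 1024 = 0.00276367 V
Max error = LSB / 2 = 0.00276367 / 2 = 0.00138184 V
Max error = 1.3818 mV

1.3818 mV


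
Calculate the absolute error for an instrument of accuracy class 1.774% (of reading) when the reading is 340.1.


Absolute error = (accuracy% / 100) * reading.
Error = (1.774 / 100) * 340.1
Error = 0.01774 * 340.1
Error = 6.0334

6.0334


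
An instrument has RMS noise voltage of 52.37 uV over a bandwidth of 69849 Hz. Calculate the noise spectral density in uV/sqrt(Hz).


Noise spectral density = Vrms / sqrt(BW).
NSD = 52.37 / sqrt(69849)
NSD = 52.37 / 264.2896
NSD = 0.1982 uV/sqrt(Hz)

0.1982 uV/sqrt(Hz)


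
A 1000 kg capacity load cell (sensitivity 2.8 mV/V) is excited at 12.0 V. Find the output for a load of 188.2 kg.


Vout = rated_output * Vex * (load / capacity).
Vout = 2.8 * 12.0 * (188.2 / 1000)
Vout = 2.8 * 12.0 * 0.1882
Vout = 6.324 mV

6.324 mV


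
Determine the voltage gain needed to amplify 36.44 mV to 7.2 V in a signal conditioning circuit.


Gain = Vout / Vin (converting to same units).
G = 7.2 V / 36.44 mV
G = 7200.0 mV / 36.44 mV
G = 197.59

197.59


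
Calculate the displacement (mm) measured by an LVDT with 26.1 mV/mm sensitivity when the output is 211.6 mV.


Displacement = Vout / sensitivity.
d = 211.6 / 26.1
d = 8.107 mm

8.107 mm


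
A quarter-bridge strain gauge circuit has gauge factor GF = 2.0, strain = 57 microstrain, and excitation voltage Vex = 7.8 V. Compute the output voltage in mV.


Quarter bridge output: Vout = (GF * epsilon * Vex) / 4.
Vout = (2.0 * 57e-6 * 7.8) / 4
Vout = 0.0008892 / 4 V
Vout = 0.0002223 V = 0.2223 mV

0.2223 mV


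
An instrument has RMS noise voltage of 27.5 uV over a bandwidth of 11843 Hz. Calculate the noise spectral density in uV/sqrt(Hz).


Noise spectral density = Vrms / sqrt(BW).
NSD = 27.5 / sqrt(11843)
NSD = 27.5 / 108.8255
NSD = 0.2527 uV/sqrt(Hz)

0.2527 uV/sqrt(Hz)
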